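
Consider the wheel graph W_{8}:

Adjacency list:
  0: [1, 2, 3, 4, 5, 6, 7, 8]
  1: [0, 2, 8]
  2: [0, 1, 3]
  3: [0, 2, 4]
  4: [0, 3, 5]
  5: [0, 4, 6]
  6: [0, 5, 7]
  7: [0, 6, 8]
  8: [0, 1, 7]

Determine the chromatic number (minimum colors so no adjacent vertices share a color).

W_{8} = C_{8} plus a hub adjacent to every cycle vertex.
The outer cycle needs 2 colors (even cycle); the hub is adjacent to all of them so needs a fresh color.
Chromatic number = 2 + 1 = 3.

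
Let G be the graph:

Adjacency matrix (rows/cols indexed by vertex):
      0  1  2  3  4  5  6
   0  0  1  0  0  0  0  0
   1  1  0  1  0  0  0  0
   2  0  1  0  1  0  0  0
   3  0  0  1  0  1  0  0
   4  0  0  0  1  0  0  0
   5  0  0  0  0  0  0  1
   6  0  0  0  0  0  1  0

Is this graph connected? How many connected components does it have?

Checking connectivity: the graph has 2 connected component(s).
Components: [[0, 1, 2, 3, 4], [5, 6]]. The graph is NOT connected.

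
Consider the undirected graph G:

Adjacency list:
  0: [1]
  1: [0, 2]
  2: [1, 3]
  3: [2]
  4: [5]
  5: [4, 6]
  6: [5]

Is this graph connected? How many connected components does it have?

Checking connectivity: the graph has 2 connected component(s).
Components: [[0, 1, 2, 3], [4, 5, 6]]. The graph is NOT connected.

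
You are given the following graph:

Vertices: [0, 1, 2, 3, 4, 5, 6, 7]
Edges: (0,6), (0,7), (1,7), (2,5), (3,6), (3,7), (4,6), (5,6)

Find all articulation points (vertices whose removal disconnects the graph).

An articulation point is a vertex whose removal disconnects the graph.
Articulation points: [5, 6, 7]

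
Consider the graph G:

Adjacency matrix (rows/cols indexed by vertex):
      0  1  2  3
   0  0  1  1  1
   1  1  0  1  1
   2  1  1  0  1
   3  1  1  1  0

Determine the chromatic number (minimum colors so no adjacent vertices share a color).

The graph has a maximum clique of size 4 (lower bound on chromatic number).
A valid 4-coloring: {0: 0, 1: 1, 2: 2, 3: 3}.
Chromatic number = 4.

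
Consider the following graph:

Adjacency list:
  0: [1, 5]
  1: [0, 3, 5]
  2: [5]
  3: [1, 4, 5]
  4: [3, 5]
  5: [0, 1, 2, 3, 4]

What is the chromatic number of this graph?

The graph has a maximum clique of size 3 (lower bound on chromatic number).
A valid 3-coloring: {0: 2, 1: 1, 2: 1, 3: 2, 4: 1, 5: 0}.
Chromatic number = 3.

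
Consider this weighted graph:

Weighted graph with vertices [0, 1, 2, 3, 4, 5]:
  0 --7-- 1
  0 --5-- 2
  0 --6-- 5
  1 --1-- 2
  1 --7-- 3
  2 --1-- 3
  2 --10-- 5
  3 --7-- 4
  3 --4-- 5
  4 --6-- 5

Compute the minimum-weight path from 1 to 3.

Using Dijkstra's algorithm from vertex 1:
Shortest path: 1 -> 2 -> 3
Total weight: 1 + 1 = 2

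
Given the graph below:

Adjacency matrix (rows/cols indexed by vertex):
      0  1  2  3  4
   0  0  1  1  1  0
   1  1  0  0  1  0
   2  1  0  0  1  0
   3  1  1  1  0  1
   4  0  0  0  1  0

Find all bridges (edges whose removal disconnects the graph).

A bridge is an edge whose removal increases the number of connected components.
Bridges found: (3,4)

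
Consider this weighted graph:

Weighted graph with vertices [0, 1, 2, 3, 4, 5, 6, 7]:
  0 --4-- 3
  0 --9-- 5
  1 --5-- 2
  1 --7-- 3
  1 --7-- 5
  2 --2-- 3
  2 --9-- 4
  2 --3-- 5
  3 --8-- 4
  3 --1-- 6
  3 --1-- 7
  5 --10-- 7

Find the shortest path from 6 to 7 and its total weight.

Using Dijkstra's algorithm from vertex 6:
Shortest path: 6 -> 3 -> 7
Total weight: 1 + 1 = 2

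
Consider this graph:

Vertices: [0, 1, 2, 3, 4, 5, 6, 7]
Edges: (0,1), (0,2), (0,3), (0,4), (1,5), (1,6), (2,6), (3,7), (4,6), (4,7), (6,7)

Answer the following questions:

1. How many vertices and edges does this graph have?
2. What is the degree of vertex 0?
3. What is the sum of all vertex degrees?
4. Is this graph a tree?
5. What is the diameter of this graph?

Count: 8 vertices, 11 edges.
Vertex 0 has neighbors [1, 2, 3, 4], degree = 4.
Handshaking lemma: 2 * 11 = 22.
A tree on 8 vertices has 7 edges. This graph has 11 edges (4 extra). Not a tree.
Diameter (longest shortest path) = 3.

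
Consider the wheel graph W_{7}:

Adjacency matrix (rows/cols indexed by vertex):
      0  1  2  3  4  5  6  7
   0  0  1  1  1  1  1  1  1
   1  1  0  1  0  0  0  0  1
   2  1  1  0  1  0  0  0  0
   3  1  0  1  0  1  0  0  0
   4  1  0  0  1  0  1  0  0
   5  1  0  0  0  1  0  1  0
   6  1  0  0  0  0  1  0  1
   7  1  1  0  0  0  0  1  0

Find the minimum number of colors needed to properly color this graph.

W_{7} = C_{7} plus a hub adjacent to every cycle vertex.
The outer cycle needs 3 colors (odd cycle); the hub is adjacent to all of them so needs a fresh color.
Chromatic number = 3 + 1 = 4.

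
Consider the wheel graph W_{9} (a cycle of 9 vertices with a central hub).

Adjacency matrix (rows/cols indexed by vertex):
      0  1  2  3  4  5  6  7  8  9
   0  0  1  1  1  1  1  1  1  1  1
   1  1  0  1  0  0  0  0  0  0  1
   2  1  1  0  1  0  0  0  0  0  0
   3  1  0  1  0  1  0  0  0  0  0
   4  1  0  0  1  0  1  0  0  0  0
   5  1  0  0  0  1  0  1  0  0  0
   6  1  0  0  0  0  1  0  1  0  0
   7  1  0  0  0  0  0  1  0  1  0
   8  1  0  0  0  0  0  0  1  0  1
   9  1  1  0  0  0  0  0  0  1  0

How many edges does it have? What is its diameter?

Wheel graph W_{9}: 9 cycle edges + 9 spoke edges = 18 edges.
The hub is distance 1 from all cycle vertices. Max distance between cycle vertices through hub is 2.
Diameter = 2.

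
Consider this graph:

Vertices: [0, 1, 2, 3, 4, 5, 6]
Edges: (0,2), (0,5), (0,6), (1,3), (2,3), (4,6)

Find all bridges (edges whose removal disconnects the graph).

A bridge is an edge whose removal increases the number of connected components.
Bridges found: (0,2), (0,5), (0,6), (1,3), (2,3), (4,6)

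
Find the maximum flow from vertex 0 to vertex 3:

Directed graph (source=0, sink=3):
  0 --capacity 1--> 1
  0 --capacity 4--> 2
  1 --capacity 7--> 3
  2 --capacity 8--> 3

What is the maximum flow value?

Computing max flow:
  Flow on (0->1): 1/1
  Flow on (0->2): 4/4
  Flow on (1->3): 1/7
  Flow on (2->3): 4/8
Maximum flow = 5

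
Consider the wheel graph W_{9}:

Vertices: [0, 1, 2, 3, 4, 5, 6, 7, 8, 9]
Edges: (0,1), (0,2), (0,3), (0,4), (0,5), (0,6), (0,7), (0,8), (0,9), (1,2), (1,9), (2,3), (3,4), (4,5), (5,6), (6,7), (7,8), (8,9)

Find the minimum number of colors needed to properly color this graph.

W_{9} = C_{9} plus a hub adjacent to every cycle vertex.
The outer cycle needs 3 colors (odd cycle); the hub is adjacent to all of them so needs a fresh color.
Chromatic number = 3 + 1 = 4.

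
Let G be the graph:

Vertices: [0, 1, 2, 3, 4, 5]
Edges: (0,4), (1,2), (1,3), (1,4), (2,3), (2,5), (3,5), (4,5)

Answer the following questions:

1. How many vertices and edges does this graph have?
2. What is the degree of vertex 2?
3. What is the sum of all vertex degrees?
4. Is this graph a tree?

Count: 6 vertices, 8 edges.
Vertex 2 has neighbors [1, 3, 5], degree = 3.
Handshaking lemma: 2 * 8 = 16.
A tree on 6 vertices has 5 edges. This graph has 8 edges (3 extra). Not a tree.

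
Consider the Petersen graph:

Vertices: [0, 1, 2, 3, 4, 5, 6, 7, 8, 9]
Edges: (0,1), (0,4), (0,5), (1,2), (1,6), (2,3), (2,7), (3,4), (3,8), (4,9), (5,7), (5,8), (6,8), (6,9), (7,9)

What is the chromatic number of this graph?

The Petersen graph contains odd cycles (e.g. the outer 5-cycle), so chi >= 3.
A proper 3-coloring exists (it is a well-known 3-chromatic graph).
Chromatic number = 3.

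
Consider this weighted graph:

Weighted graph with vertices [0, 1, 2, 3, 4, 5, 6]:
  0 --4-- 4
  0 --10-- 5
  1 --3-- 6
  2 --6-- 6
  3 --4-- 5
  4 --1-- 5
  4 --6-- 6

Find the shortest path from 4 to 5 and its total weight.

Using Dijkstra's algorithm from vertex 4:
Shortest path: 4 -> 5
Total weight: 1 = 1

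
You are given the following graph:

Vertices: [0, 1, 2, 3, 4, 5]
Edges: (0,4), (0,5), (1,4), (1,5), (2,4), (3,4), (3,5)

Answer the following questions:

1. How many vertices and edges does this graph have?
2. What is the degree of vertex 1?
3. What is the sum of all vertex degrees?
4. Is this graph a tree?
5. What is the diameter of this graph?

Count: 6 vertices, 7 edges.
Vertex 1 has neighbors [4, 5], degree = 2.
Handshaking lemma: 2 * 7 = 14.
A tree on 6 vertices has 5 edges. This graph has 7 edges (2 extra). Not a tree.
Diameter (longest shortest path) = 3.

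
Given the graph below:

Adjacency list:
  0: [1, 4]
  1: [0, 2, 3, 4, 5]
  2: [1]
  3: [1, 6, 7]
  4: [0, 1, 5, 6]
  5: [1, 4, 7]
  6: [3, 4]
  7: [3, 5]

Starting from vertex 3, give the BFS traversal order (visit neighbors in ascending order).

BFS from vertex 3 (neighbors processed in ascending order):
Visit order: 3, 1, 6, 7, 0, 2, 4, 5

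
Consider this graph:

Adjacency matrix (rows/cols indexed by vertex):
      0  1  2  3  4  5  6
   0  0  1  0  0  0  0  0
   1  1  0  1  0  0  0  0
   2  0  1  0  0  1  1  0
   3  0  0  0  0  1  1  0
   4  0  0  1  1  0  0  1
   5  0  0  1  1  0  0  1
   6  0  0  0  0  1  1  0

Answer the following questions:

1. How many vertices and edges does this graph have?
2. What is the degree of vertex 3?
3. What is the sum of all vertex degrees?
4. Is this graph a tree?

Count: 7 vertices, 8 edges.
Vertex 3 has neighbors [4, 5], degree = 2.
Handshaking lemma: 2 * 8 = 16.
A tree on 7 vertices has 6 edges. This graph has 8 edges (2 extra). Not a tree.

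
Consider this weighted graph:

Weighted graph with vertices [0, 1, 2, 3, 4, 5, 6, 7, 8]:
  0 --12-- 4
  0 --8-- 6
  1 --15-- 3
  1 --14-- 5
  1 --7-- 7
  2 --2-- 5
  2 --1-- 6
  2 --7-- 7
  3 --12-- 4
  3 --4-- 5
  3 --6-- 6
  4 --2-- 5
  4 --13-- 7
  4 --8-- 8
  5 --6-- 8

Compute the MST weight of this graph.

Applying Kruskal's algorithm (sort edges by weight, add if no cycle):
  Add (2,6) w=1
  Add (2,5) w=2
  Add (4,5) w=2
  Add (3,5) w=4
  Skip (3,6) w=6 (creates cycle)
  Add (5,8) w=6
  Add (1,7) w=7
  Add (2,7) w=7
  Add (0,6) w=8
  Skip (4,8) w=8 (creates cycle)
  Skip (0,4) w=12 (creates cycle)
  Skip (3,4) w=12 (creates cycle)
  Skip (4,7) w=13 (creates cycle)
  Skip (1,5) w=14 (creates cycle)
  Skip (1,3) w=15 (creates cycle)
MST weight = 37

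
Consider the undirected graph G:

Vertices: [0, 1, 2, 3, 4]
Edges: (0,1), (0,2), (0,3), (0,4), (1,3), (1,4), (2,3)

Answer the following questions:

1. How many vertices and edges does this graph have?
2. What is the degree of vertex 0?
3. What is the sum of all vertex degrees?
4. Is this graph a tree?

Count: 5 vertices, 7 edges.
Vertex 0 has neighbors [1, 2, 3, 4], degree = 4.
Handshaking lemma: 2 * 7 = 14.
A tree on 5 vertices has 4 edges. This graph has 7 edges (3 extra). Not a tree.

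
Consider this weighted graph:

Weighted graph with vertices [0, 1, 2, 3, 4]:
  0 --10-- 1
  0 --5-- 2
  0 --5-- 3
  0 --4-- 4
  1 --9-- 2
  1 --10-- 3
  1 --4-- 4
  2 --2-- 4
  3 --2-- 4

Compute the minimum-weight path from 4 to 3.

Using Dijkstra's algorithm from vertex 4:
Shortest path: 4 -> 3
Total weight: 2 = 2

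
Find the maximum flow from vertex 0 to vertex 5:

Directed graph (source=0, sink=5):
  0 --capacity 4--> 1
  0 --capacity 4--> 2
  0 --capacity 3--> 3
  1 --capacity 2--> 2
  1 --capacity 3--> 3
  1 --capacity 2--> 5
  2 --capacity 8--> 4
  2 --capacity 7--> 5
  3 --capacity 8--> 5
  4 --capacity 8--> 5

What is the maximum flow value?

Computing max flow:
  Flow on (0->1): 4/4
  Flow on (0->2): 4/4
  Flow on (0->3): 3/3
  Flow on (1->2): 2/2
  Flow on (1->5): 2/2
  Flow on (2->5): 6/7
  Flow on (3->5): 3/8
Maximum flow = 11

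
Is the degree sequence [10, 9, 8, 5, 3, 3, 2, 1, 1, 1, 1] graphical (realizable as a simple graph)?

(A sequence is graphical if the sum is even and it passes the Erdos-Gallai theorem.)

Sum of degrees = 44. Sum is even but fails Erdos-Gallai. The sequence is NOT graphical.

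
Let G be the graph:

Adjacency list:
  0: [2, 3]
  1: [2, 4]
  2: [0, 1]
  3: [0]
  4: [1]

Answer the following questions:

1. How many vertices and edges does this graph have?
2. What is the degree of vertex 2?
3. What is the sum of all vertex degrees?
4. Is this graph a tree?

Count: 5 vertices, 4 edges.
Vertex 2 has neighbors [0, 1], degree = 2.
Handshaking lemma: 2 * 4 = 8.
A graph is a tree iff it is connected and has exactly n-1 edges. This graph is connected (all 5 vertices in one component) and has 5-1 = 4 edges. It is a tree.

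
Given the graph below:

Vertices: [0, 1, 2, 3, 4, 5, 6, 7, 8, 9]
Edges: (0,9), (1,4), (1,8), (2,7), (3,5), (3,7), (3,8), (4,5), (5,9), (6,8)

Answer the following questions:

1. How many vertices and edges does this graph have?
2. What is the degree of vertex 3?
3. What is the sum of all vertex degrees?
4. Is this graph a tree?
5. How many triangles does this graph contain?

Count: 10 vertices, 10 edges.
Vertex 3 has neighbors [5, 7, 8], degree = 3.
Handshaking lemma: 2 * 10 = 20.
A tree on 10 vertices has 9 edges. This graph has 10 edges (1 extra). Not a tree.
Number of triangles = 0.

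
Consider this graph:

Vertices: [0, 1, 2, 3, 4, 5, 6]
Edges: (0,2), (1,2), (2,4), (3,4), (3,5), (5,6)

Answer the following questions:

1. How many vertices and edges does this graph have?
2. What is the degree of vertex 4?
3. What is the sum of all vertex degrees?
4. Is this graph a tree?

Count: 7 vertices, 6 edges.
Vertex 4 has neighbors [2, 3], degree = 2.
Handshaking lemma: 2 * 6 = 12.
A graph is a tree iff it is connected and has exactly n-1 edges. This graph is connected (all 7 vertices in one component) and has 7-1 = 6 edges. It is a tree.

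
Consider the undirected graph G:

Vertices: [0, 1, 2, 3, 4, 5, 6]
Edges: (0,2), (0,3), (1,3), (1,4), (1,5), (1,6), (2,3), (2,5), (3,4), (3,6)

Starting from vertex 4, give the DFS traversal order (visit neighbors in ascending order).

DFS from vertex 4 (neighbors processed in ascending order):
Visit order: 4, 1, 3, 0, 2, 5, 6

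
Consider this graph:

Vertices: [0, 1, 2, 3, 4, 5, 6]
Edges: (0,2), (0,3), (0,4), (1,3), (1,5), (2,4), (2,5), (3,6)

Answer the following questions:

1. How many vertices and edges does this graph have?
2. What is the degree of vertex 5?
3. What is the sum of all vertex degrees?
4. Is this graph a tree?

Count: 7 vertices, 8 edges.
Vertex 5 has neighbors [1, 2], degree = 2.
Handshaking lemma: 2 * 8 = 16.
A tree on 7 vertices has 6 edges. This graph has 8 edges (2 extra). Not a tree.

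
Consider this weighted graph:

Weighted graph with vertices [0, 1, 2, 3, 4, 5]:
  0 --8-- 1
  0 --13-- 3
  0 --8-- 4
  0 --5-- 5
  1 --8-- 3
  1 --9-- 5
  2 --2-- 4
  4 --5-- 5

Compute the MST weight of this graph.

Applying Kruskal's algorithm (sort edges by weight, add if no cycle):
  Add (2,4) w=2
  Add (0,5) w=5
  Add (4,5) w=5
  Skip (0,4) w=8 (creates cycle)
  Add (0,1) w=8
  Add (1,3) w=8
  Skip (1,5) w=9 (creates cycle)
  Skip (0,3) w=13 (creates cycle)
MST weight = 28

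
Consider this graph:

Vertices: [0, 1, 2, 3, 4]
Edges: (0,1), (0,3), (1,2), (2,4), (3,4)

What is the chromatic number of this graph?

The graph has a maximum clique of size 2 (lower bound on chromatic number).
A valid 3-coloring: {0: 0, 1: 1, 2: 0, 3: 1, 4: 2}.
No proper 2-coloring exists (verified by exhaustive search).
Chromatic number = 3.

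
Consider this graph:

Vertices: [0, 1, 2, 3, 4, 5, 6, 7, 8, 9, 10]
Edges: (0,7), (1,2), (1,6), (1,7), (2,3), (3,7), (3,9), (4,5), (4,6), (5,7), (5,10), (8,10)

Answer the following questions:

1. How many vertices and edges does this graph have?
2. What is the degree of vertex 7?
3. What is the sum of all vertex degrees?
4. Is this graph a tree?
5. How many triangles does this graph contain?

Count: 11 vertices, 12 edges.
Vertex 7 has neighbors [0, 1, 3, 5], degree = 4.
Handshaking lemma: 2 * 12 = 24.
A tree on 11 vertices has 10 edges. This graph has 12 edges (2 extra). Not a tree.
Number of triangles = 0.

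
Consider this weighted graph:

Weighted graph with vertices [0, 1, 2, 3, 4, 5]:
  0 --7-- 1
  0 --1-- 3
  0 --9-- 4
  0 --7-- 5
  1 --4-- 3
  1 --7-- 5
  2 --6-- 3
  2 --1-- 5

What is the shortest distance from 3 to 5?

Using Dijkstra's algorithm from vertex 3:
Shortest path: 3 -> 2 -> 5
Total weight: 6 + 1 = 7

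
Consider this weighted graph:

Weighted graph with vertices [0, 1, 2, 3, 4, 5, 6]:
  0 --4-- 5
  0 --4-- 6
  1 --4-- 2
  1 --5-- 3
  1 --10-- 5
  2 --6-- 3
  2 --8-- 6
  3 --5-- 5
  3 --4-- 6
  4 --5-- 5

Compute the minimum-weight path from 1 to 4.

Using Dijkstra's algorithm from vertex 1:
Shortest path: 1 -> 5 -> 4
Total weight: 10 + 5 = 15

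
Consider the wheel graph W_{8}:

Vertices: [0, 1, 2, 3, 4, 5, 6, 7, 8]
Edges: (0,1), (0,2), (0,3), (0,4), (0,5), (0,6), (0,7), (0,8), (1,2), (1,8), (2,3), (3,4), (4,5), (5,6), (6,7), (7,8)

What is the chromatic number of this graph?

W_{8} = C_{8} plus a hub adjacent to every cycle vertex.
The outer cycle needs 2 colors (even cycle); the hub is adjacent to all of them so needs a fresh color.
Chromatic number = 2 + 1 = 3.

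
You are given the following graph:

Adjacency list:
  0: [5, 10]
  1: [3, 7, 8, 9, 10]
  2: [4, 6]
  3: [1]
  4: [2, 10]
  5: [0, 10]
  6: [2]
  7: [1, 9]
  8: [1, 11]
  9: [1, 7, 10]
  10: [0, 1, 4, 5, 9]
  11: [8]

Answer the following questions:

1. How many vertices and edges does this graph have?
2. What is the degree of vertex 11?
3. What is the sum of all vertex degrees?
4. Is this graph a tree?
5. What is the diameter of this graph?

Count: 12 vertices, 14 edges.
Vertex 11 has neighbors [8], degree = 1.
Handshaking lemma: 2 * 14 = 28.
A tree on 12 vertices has 11 edges. This graph has 14 edges (3 extra). Not a tree.
Diameter (longest shortest path) = 6.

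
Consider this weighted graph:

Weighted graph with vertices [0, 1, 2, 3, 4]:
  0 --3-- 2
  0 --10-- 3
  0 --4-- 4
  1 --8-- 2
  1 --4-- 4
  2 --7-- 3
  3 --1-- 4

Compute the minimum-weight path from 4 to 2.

Using Dijkstra's algorithm from vertex 4:
Shortest path: 4 -> 0 -> 2
Total weight: 4 + 3 = 7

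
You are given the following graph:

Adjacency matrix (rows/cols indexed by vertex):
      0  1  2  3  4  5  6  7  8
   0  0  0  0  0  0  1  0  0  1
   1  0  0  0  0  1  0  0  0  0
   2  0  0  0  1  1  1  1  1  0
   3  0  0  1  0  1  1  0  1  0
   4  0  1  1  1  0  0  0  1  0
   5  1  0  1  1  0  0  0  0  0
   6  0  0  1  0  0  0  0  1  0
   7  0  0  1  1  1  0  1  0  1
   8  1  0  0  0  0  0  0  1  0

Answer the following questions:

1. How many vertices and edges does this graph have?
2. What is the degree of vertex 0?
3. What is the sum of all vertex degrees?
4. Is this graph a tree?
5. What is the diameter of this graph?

Count: 9 vertices, 14 edges.
Vertex 0 has neighbors [5, 8], degree = 2.
Handshaking lemma: 2 * 14 = 28.
A tree on 9 vertices has 8 edges. This graph has 14 edges (6 extra). Not a tree.
Diameter (longest shortest path) = 4.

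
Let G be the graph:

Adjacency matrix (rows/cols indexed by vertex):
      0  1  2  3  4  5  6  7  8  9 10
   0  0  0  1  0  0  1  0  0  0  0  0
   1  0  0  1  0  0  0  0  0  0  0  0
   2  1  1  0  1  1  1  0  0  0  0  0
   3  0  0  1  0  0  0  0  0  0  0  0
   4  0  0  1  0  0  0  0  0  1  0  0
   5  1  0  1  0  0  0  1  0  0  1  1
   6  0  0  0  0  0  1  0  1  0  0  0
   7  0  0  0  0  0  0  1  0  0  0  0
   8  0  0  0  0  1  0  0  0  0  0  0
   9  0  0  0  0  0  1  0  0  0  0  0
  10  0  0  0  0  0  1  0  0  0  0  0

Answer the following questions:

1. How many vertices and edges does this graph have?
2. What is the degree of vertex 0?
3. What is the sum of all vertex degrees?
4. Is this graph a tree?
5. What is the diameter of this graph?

Count: 11 vertices, 11 edges.
Vertex 0 has neighbors [2, 5], degree = 2.
Handshaking lemma: 2 * 11 = 22.
A tree on 11 vertices has 10 edges. This graph has 11 edges (1 extra). Not a tree.
Diameter (longest shortest path) = 5.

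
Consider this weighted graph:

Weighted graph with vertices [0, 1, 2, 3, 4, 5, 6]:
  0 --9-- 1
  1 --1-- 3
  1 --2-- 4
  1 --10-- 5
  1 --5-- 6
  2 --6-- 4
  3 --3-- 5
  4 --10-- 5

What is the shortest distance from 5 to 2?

Using Dijkstra's algorithm from vertex 5:
Shortest path: 5 -> 3 -> 1 -> 4 -> 2
Total weight: 3 + 1 + 2 + 6 = 12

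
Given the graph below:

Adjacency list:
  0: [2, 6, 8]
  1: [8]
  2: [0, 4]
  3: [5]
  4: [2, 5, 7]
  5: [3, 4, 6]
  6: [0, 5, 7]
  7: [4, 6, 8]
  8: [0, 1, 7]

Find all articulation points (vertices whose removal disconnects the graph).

An articulation point is a vertex whose removal disconnects the graph.
Articulation points: [5, 8]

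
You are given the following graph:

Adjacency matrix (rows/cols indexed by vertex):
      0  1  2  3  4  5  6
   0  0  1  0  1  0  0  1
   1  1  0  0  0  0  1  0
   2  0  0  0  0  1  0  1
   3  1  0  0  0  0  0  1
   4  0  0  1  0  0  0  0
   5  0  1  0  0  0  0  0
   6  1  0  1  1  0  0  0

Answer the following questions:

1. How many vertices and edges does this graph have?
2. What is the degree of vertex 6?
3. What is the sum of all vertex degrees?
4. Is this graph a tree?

Count: 7 vertices, 7 edges.
Vertex 6 has neighbors [0, 2, 3], degree = 3.
Handshaking lemma: 2 * 7 = 14.
A tree on 7 vertices has 6 edges. This graph has 7 edges (1 extra). Not a tree.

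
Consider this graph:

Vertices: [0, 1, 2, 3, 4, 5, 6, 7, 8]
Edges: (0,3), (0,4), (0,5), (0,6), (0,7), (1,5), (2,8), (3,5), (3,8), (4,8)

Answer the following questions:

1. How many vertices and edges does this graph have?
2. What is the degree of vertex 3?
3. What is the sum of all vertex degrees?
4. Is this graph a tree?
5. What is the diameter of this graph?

Count: 9 vertices, 10 edges.
Vertex 3 has neighbors [0, 5, 8], degree = 3.
Handshaking lemma: 2 * 10 = 20.
A tree on 9 vertices has 8 edges. This graph has 10 edges (2 extra). Not a tree.
Diameter (longest shortest path) = 4.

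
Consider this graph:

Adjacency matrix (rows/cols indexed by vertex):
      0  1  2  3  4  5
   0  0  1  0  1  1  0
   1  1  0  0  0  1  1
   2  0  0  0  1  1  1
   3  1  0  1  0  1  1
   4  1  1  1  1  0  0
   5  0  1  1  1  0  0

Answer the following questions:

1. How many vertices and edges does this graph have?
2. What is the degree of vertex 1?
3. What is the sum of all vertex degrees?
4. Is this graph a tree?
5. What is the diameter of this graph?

Count: 6 vertices, 10 edges.
Vertex 1 has neighbors [0, 4, 5], degree = 3.
Handshaking lemma: 2 * 10 = 20.
A tree on 6 vertices has 5 edges. This graph has 10 edges (5 extra). Not a tree.
Diameter (longest shortest path) = 2.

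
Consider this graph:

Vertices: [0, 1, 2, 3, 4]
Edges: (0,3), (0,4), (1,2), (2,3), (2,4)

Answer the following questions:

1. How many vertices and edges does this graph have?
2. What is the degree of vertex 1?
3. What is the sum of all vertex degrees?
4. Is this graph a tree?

Count: 5 vertices, 5 edges.
Vertex 1 has neighbors [2], degree = 1.
Handshaking lemma: 2 * 5 = 10.
A tree on 5 vertices has 4 edges. This graph has 5 edges (1 extra). Not a tree.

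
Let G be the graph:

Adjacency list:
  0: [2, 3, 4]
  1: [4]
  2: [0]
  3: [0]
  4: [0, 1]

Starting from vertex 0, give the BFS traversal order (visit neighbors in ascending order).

BFS from vertex 0 (neighbors processed in ascending order):
Visit order: 0, 2, 3, 4, 1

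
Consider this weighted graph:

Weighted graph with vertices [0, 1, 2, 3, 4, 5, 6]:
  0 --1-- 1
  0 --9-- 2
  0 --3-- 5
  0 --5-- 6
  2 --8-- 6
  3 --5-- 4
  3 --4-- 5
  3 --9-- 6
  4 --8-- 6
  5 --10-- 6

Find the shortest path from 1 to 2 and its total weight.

Using Dijkstra's algorithm from vertex 1:
Shortest path: 1 -> 0 -> 2
Total weight: 1 + 9 = 10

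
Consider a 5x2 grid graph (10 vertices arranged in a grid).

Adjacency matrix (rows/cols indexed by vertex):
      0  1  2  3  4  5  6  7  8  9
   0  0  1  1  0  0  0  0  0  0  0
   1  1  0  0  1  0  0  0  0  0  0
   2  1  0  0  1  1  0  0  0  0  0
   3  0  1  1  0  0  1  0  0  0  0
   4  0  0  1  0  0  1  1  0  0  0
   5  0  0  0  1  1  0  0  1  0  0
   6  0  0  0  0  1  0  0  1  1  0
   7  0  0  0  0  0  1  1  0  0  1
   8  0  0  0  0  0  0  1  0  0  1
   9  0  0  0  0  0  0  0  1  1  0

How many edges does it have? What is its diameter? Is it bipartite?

A 5x2 grid has 8 vertical edges and 5 horizontal edges.
Total edges = 8 + 5 = 13.
Diameter = (5-1) + (2-1) = 5 (corner to opposite corner).
Grid graphs are bipartite (checkerboard coloring).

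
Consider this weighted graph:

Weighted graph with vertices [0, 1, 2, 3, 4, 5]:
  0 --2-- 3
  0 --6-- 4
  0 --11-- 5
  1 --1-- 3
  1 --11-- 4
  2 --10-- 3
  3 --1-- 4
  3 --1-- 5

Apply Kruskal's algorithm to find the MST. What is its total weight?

Applying Kruskal's algorithm (sort edges by weight, add if no cycle):
  Add (1,3) w=1
  Add (3,4) w=1
  Add (3,5) w=1
  Add (0,3) w=2
  Skip (0,4) w=6 (creates cycle)
  Add (2,3) w=10
  Skip (0,5) w=11 (creates cycle)
  Skip (1,4) w=11 (creates cycle)
MST weight = 15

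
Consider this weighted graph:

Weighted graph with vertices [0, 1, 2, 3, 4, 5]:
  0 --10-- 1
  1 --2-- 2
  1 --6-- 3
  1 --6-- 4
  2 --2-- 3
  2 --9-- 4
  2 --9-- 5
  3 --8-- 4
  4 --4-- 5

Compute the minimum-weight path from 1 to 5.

Using Dijkstra's algorithm from vertex 1:
Shortest path: 1 -> 4 -> 5
Total weight: 6 + 4 = 10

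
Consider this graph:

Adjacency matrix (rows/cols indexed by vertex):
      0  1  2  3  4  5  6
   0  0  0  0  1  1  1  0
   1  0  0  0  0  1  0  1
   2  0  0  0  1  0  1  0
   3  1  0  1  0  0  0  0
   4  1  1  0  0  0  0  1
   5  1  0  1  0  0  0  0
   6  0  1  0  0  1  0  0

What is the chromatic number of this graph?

The graph has a maximum clique of size 3 (lower bound on chromatic number).
A valid 3-coloring: {0: 0, 1: 0, 2: 0, 3: 1, 4: 1, 5: 1, 6: 2}.
Chromatic number = 3.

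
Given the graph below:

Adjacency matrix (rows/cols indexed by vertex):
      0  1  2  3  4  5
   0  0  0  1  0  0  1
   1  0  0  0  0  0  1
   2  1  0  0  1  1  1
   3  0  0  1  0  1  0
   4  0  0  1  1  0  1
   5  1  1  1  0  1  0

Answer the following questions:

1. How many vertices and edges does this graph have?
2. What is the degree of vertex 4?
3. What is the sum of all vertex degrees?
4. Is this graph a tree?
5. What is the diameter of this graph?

Count: 6 vertices, 8 edges.
Vertex 4 has neighbors [2, 3, 5], degree = 3.
Handshaking lemma: 2 * 8 = 16.
A tree on 6 vertices has 5 edges. This graph has 8 edges (3 extra). Not a tree.
Diameter (longest shortest path) = 3.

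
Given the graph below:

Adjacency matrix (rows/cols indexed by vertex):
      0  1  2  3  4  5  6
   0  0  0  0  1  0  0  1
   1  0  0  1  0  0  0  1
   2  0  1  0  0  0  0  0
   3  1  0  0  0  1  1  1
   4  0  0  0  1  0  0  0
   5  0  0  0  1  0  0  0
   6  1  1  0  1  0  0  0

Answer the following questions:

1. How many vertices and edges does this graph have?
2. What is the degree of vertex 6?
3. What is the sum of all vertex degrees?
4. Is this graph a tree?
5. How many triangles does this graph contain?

Count: 7 vertices, 7 edges.
Vertex 6 has neighbors [0, 1, 3], degree = 3.
Handshaking lemma: 2 * 7 = 14.
A tree on 7 vertices has 6 edges. This graph has 7 edges (1 extra). Not a tree.
Number of triangles = 1.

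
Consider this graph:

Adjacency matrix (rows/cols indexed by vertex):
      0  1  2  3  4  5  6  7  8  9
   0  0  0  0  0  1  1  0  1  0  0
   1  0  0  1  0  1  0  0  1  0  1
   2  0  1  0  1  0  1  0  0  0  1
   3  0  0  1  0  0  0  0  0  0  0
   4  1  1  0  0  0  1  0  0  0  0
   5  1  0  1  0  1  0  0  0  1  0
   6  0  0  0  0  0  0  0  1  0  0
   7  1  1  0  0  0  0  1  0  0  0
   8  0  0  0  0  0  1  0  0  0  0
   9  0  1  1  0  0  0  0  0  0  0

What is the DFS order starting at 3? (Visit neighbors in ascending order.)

DFS from vertex 3 (neighbors processed in ascending order):
Visit order: 3, 2, 1, 4, 0, 5, 8, 7, 6, 9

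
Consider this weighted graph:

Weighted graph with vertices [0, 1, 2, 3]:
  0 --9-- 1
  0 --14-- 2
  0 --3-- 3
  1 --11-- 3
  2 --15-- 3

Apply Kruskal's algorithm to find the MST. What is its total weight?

Applying Kruskal's algorithm (sort edges by weight, add if no cycle):
  Add (0,3) w=3
  Add (0,1) w=9
  Skip (1,3) w=11 (creates cycle)
  Add (0,2) w=14
  Skip (2,3) w=15 (creates cycle)
MST weight = 26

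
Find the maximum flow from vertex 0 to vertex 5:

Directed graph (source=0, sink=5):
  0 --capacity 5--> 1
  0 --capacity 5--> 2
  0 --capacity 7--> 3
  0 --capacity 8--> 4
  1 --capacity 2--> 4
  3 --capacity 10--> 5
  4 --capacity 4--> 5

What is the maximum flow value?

Computing max flow:
  Flow on (0->1): 2/5
  Flow on (0->3): 7/7
  Flow on (0->4): 2/8
  Flow on (1->4): 2/2
  Flow on (3->5): 7/10
  Flow on (4->5): 4/4
Maximum flow = 11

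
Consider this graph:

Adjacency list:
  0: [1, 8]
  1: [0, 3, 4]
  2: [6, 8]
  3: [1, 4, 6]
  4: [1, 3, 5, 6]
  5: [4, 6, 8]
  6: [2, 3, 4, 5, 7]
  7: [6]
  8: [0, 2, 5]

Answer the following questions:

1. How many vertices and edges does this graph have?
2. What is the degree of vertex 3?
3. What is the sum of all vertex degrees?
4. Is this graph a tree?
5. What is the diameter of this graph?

Count: 9 vertices, 13 edges.
Vertex 3 has neighbors [1, 4, 6], degree = 3.
Handshaking lemma: 2 * 13 = 26.
A tree on 9 vertices has 8 edges. This graph has 13 edges (5 extra). Not a tree.
Diameter (longest shortest path) = 4.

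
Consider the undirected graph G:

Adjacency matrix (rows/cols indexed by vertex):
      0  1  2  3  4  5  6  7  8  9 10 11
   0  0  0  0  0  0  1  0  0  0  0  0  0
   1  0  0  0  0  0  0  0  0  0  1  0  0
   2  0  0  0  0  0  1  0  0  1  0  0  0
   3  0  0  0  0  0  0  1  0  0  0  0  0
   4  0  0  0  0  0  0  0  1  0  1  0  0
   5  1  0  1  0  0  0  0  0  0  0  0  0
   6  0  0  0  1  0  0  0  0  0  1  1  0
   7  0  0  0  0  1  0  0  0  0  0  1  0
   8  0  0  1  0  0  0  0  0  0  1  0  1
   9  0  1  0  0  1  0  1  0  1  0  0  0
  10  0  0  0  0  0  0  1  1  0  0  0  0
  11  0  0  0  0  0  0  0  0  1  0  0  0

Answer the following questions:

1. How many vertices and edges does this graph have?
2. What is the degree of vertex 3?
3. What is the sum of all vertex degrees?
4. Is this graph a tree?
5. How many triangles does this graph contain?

Count: 12 vertices, 12 edges.
Vertex 3 has neighbors [6], degree = 1.
Handshaking lemma: 2 * 12 = 24.
A tree on 12 vertices has 11 edges. This graph has 12 edges (1 extra). Not a tree.
Number of triangles = 0.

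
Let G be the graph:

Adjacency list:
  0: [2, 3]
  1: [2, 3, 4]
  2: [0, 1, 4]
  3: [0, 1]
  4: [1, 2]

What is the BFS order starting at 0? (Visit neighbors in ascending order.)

BFS from vertex 0 (neighbors processed in ascending order):
Visit order: 0, 2, 3, 1, 4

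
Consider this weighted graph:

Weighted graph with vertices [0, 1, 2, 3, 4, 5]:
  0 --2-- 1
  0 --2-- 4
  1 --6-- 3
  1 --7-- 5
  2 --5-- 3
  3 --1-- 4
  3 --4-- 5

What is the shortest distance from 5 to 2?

Using Dijkstra's algorithm from vertex 5:
Shortest path: 5 -> 3 -> 2
Total weight: 4 + 5 = 9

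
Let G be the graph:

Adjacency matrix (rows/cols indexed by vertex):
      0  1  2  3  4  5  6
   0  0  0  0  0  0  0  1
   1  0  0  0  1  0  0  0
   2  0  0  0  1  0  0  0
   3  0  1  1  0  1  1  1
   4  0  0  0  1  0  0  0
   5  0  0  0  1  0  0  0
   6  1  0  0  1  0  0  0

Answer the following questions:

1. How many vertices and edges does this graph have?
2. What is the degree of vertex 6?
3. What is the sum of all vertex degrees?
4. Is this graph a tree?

Count: 7 vertices, 6 edges.
Vertex 6 has neighbors [0, 3], degree = 2.
Handshaking lemma: 2 * 6 = 12.
A graph is a tree iff it is connected and has exactly n-1 edges. This graph is connected (all 7 vertices in one component) and has 7-1 = 6 edges. It is a tree.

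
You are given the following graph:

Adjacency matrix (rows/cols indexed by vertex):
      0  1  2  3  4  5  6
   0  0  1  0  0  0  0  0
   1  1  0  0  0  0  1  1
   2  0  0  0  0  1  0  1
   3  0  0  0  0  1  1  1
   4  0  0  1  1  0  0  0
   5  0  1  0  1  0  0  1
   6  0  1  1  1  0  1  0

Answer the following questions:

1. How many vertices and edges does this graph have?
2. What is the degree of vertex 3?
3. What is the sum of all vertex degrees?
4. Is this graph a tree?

Count: 7 vertices, 9 edges.
Vertex 3 has neighbors [4, 5, 6], degree = 3.
Handshaking lemma: 2 * 9 = 18.
A tree on 7 vertices has 6 edges. This graph has 9 edges (3 extra). Not a tree.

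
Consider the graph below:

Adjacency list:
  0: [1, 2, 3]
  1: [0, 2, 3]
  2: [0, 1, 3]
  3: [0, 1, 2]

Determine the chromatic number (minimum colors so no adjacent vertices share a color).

The graph has a maximum clique of size 4 (lower bound on chromatic number).
A valid 4-coloring: {0: 0, 1: 1, 2: 2, 3: 3}.
Chromatic number = 4.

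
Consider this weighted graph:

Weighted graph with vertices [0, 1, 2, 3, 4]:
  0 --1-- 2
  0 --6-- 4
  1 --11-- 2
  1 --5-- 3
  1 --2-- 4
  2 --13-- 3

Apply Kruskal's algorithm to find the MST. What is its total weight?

Applying Kruskal's algorithm (sort edges by weight, add if no cycle):
  Add (0,2) w=1
  Add (1,4) w=2
  Add (1,3) w=5
  Add (0,4) w=6
  Skip (1,2) w=11 (creates cycle)
  Skip (2,3) w=13 (creates cycle)
MST weight = 14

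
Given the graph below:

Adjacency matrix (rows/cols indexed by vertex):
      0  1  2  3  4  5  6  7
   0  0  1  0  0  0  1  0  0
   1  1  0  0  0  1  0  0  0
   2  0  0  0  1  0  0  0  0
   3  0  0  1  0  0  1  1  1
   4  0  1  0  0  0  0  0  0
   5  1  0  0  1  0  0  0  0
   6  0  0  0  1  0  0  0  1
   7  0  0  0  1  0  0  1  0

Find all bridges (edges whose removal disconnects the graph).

A bridge is an edge whose removal increases the number of connected components.
Bridges found: (0,1), (0,5), (1,4), (2,3), (3,5)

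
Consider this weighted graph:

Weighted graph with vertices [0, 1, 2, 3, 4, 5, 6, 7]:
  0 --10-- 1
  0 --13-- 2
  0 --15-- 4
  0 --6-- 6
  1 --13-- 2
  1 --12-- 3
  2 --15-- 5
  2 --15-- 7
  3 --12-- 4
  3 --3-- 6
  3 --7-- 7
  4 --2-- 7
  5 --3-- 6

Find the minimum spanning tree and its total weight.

Applying Kruskal's algorithm (sort edges by weight, add if no cycle):
  Add (4,7) w=2
  Add (3,6) w=3
  Add (5,6) w=3
  Add (0,6) w=6
  Add (3,7) w=7
  Add (0,1) w=10
  Skip (1,3) w=12 (creates cycle)
  Skip (3,4) w=12 (creates cycle)
  Add (0,2) w=13
  Skip (1,2) w=13 (creates cycle)
  Skip (0,4) w=15 (creates cycle)
  Skip (2,7) w=15 (creates cycle)
  Skip (2,5) w=15 (creates cycle)
MST weight = 44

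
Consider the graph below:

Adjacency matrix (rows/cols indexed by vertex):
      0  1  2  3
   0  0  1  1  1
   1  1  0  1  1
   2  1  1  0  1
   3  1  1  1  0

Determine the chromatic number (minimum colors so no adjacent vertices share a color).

The graph has a maximum clique of size 4 (lower bound on chromatic number).
A valid 4-coloring: {0: 0, 1: 1, 2: 2, 3: 3}.
Chromatic number = 4.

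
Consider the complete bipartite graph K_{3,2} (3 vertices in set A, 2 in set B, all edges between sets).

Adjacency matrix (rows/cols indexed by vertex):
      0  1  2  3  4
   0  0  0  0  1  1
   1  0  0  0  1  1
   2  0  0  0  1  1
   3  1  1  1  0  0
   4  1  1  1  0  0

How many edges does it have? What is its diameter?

K_{3,2} has 3 * 2 = 6 edges.
Any vertex reaches any opposite-side vertex in 1 step; same-side vertices reach in 2 steps via any opposite-side vertex.
Diameter = 2.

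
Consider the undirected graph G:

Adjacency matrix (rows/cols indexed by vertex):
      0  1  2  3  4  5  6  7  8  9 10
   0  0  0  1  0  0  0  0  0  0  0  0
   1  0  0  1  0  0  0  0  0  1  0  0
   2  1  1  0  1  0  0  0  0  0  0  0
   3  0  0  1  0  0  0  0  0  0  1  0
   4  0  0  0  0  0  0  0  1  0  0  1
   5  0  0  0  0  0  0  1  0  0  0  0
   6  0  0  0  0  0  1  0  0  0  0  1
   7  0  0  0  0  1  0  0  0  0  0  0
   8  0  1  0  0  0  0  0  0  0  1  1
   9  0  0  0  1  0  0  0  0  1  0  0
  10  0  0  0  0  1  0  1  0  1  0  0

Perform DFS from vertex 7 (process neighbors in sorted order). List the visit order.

DFS from vertex 7 (neighbors processed in ascending order):
Visit order: 7, 4, 10, 6, 5, 8, 1, 2, 0, 3, 9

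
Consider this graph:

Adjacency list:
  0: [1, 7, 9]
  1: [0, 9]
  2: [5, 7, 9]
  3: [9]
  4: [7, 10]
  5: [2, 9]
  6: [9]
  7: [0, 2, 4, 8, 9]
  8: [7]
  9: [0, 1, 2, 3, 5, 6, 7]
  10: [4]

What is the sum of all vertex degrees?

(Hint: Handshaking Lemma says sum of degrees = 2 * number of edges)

Count edges: 14 edges.
By Handshaking Lemma: sum of degrees = 2 * 14 = 28.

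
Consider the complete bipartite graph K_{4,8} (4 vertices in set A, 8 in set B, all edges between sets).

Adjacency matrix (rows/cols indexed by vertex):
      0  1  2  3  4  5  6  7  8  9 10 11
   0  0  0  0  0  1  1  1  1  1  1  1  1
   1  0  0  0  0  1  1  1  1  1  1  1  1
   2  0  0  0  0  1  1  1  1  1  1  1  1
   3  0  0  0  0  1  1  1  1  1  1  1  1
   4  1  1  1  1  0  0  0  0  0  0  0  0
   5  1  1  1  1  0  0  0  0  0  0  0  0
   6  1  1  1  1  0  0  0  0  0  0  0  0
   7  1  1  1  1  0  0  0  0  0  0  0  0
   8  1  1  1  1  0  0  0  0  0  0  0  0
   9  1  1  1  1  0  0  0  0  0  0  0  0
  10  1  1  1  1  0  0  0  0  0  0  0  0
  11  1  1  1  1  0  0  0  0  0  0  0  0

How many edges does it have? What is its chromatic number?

K_{4,8} has 4 * 8 = 32 edges.
Bipartite graphs have chromatic number 2 (color each partition differently).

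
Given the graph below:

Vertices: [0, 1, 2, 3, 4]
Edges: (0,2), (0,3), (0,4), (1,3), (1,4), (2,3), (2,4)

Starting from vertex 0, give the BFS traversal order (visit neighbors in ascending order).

BFS from vertex 0 (neighbors processed in ascending order):
Visit order: 0, 2, 3, 4, 1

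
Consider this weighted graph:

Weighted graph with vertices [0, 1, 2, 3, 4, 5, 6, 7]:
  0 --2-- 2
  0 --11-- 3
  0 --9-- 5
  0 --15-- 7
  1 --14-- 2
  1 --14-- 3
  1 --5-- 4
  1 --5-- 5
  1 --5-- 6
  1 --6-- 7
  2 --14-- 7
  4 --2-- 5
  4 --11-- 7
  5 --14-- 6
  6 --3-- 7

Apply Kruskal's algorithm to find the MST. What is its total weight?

Applying Kruskal's algorithm (sort edges by weight, add if no cycle):
  Add (0,2) w=2
  Add (4,5) w=2
  Add (6,7) w=3
  Add (1,5) w=5
  Add (1,6) w=5
  Skip (1,4) w=5 (creates cycle)
  Skip (1,7) w=6 (creates cycle)
  Add (0,5) w=9
  Add (0,3) w=11
  Skip (4,7) w=11 (creates cycle)
  Skip (1,3) w=14 (creates cycle)
  Skip (1,2) w=14 (creates cycle)
  Skip (2,7) w=14 (creates cycle)
  Skip (5,6) w=14 (creates cycle)
  Skip (0,7) w=15 (creates cycle)
MST weight = 37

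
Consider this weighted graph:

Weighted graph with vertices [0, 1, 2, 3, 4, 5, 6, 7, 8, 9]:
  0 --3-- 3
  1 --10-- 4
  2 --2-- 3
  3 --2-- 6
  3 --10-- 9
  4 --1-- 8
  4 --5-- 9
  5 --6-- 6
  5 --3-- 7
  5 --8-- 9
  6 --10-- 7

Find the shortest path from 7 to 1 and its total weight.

Using Dijkstra's algorithm from vertex 7:
Shortest path: 7 -> 5 -> 9 -> 4 -> 1
Total weight: 3 + 8 + 5 + 10 = 26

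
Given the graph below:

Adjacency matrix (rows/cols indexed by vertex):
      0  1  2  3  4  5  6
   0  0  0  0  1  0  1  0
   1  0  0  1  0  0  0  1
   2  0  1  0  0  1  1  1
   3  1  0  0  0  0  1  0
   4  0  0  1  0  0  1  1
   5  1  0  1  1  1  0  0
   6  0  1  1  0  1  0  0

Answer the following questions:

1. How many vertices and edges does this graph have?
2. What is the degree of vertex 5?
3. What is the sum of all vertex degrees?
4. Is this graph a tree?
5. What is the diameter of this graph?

Count: 7 vertices, 10 edges.
Vertex 5 has neighbors [0, 2, 3, 4], degree = 4.
Handshaking lemma: 2 * 10 = 20.
A tree on 7 vertices has 6 edges. This graph has 10 edges (4 extra). Not a tree.
Diameter (longest shortest path) = 3.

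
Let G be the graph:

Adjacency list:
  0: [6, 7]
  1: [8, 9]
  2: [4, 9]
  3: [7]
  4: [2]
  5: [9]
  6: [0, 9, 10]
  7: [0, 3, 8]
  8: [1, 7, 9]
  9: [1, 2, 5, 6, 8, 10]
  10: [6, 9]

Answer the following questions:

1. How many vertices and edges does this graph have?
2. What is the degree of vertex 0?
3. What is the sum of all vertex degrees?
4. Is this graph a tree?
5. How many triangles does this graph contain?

Count: 11 vertices, 13 edges.
Vertex 0 has neighbors [6, 7], degree = 2.
Handshaking lemma: 2 * 13 = 26.
A tree on 11 vertices has 10 edges. This graph has 13 edges (3 extra). Not a tree.
Number of triangles = 2.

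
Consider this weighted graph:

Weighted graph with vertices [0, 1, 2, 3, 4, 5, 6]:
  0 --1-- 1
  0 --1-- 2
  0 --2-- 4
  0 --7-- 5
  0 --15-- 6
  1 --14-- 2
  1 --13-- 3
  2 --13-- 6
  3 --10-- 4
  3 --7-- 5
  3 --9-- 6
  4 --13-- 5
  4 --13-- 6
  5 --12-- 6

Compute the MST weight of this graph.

Applying Kruskal's algorithm (sort edges by weight, add if no cycle):
  Add (0,1) w=1
  Add (0,2) w=1
  Add (0,4) w=2
  Add (0,5) w=7
  Add (3,5) w=7
  Add (3,6) w=9
  Skip (3,4) w=10 (creates cycle)
  Skip (5,6) w=12 (creates cycle)
  Skip (1,3) w=13 (creates cycle)
  Skip (2,6) w=13 (creates cycle)
  Skip (4,6) w=13 (creates cycle)
  Skip (4,5) w=13 (creates cycle)
  Skip (1,2) w=14 (creates cycle)
  Skip (0,6) w=15 (creates cycle)
MST weight = 27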